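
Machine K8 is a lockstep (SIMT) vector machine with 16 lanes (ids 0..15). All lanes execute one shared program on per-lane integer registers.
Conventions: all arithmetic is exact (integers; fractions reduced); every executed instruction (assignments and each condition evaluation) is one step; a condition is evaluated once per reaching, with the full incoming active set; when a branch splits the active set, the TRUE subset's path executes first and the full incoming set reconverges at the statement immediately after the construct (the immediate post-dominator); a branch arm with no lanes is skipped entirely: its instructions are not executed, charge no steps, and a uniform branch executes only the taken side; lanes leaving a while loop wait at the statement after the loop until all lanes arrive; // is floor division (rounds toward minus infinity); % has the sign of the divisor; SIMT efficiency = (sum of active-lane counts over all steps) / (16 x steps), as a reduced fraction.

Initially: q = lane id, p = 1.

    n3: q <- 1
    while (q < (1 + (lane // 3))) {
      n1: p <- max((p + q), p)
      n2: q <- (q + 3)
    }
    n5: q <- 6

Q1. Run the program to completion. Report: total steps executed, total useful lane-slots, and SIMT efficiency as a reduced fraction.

Answer: 9 steps, 99 useful, 11/16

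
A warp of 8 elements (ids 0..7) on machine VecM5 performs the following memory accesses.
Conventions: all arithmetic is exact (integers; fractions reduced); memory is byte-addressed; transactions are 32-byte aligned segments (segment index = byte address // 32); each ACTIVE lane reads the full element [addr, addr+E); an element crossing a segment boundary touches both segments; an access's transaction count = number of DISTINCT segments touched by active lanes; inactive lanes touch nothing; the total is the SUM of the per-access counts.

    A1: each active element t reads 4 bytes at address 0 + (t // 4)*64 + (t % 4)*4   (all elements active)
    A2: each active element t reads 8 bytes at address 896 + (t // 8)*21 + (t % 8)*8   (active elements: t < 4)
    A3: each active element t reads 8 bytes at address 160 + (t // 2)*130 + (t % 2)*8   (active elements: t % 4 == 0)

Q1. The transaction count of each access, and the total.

A1: 2 transactions
A2: 1 transaction
A3: 2 transactions

Answer: 2,1,2; total 5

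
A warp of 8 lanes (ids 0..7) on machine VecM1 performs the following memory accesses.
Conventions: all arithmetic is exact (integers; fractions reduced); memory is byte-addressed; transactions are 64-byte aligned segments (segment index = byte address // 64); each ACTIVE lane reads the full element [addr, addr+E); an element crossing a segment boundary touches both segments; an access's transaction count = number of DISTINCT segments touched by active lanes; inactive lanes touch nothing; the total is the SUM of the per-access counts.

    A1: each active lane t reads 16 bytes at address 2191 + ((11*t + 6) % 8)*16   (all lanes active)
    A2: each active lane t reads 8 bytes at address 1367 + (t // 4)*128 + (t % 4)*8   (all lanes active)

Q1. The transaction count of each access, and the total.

A1: 3 transactions
A2: 2 transactions

Answer: 3,2; total 5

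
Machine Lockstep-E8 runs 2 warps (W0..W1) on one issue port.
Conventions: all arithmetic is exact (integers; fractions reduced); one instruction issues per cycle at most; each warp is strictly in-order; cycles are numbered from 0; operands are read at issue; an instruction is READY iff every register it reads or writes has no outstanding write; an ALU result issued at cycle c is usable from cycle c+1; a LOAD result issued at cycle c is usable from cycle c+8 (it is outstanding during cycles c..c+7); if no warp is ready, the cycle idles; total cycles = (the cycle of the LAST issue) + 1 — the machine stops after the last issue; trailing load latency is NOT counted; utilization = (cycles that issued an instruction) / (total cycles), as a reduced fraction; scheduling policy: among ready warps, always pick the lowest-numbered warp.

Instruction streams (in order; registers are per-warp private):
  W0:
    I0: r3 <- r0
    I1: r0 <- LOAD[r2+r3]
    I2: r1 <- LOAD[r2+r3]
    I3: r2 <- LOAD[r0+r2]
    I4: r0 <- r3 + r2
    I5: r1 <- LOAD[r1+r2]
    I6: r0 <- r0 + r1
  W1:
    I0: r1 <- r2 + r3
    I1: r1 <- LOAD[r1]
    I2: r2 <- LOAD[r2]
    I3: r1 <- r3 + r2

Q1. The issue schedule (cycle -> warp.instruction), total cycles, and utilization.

cycle 0: W0.I0
cycle 1: W0.I1
cycle 2: W0.I2
cycle 3: W1.I0
cycle 4: W1.I1
cycle 5: W1.I2
cycle 6: idle
cycle 7: idle
cycle 8: idle
cycle 9: W0.I3
cycle 10: idle
cycle 11: idle
cycle 12: idle
cycle 13: W1.I3
cycle 14: idle
cycle 15: idle
cycle 16: idle
cycle 17: W0.I4
cycle 18: W0.I5
cycle 19: idle
cycle 20: idle
cycle 21: idle
cycle 22: idle
cycle 23: idle
cycle 24: idle
cycle 25: idle
cycle 26: W0.I6

Answer: 27 cycles, utilization 11/27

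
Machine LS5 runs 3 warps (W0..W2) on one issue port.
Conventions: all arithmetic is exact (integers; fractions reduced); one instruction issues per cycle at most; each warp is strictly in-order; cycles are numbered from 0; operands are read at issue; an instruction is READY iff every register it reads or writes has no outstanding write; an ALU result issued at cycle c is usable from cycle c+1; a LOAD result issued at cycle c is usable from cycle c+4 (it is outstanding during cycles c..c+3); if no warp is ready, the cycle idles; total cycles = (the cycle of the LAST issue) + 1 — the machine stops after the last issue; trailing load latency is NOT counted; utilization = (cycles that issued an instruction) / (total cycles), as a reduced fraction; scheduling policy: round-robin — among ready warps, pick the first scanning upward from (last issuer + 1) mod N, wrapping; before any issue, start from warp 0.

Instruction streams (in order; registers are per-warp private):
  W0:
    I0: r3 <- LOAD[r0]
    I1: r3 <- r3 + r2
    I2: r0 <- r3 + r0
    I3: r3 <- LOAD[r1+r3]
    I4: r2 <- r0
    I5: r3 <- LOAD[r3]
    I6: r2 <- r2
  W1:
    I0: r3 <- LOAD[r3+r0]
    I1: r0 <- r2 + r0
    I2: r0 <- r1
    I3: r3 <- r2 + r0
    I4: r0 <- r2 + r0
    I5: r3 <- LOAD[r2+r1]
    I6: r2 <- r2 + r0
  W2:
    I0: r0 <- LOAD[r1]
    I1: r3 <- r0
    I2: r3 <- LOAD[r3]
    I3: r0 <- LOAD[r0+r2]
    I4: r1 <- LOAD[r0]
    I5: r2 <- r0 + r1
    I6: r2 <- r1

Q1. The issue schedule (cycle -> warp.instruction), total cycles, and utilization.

cycle 0: W0.I0
cycle 1: W1.I0
cycle 2: W2.I0
cycle 3: W1.I1
cycle 4: W0.I1
cycle 5: W1.I2
cycle 6: W2.I1
cycle 7: W0.I2
cycle 8: W1.I3
cycle 9: W2.I2
cycle 10: W0.I3
cycle 11: W1.I4
cycle 12: W2.I3
cycle 13: W0.I4
cycle 14: W1.I5
cycle 15: W0.I5
cycle 16: W1.I6
cycle 17: W2.I4
cycle 18: W0.I6
cycle 19: idle
cycle 20: idle
cycle 21: W2.I5
cycle 22: W2.I6

Answer: 23 cycles, utilization 21/23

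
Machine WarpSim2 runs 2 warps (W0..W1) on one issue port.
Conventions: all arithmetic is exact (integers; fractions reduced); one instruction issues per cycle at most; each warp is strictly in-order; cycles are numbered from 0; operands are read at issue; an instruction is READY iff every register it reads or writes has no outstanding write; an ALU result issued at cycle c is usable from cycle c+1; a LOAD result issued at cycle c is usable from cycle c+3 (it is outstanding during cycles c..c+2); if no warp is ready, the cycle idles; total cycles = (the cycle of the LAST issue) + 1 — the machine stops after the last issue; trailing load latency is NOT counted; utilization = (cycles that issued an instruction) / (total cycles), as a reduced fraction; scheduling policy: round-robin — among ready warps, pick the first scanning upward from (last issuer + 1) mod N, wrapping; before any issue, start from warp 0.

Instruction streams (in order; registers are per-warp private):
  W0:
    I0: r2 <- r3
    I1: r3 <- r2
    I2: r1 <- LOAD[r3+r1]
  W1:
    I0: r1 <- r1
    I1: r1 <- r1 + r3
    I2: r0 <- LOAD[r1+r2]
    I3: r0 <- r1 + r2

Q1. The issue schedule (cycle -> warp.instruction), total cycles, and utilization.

cycle 0: W0.I0
cycle 1: W1.I0
cycle 2: W0.I1
cycle 3: W1.I1
cycle 4: W0.I2
cycle 5: W1.I2
cycle 6: idle
cycle 7: idle
cycle 8: W1.I3

Answer: 9 cycles, utilization 7/9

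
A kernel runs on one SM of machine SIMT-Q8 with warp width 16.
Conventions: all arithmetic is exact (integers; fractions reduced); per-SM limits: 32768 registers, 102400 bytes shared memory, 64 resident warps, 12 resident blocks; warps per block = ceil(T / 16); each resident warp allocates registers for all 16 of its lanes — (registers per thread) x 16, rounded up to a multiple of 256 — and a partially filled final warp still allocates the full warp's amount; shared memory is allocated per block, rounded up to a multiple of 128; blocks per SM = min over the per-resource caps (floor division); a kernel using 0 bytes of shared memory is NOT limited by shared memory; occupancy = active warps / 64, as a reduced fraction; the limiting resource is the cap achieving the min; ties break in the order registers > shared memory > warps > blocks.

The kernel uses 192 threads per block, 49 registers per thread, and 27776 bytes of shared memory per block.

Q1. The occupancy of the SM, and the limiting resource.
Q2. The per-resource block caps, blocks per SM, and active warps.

Answer: occupancy 3/8, limited by registers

registers: 2 blocks
shared memory: 3 blocks
warps: 5 blocks
blocks: 12 blocks

Answer: 2 blocks, 24 active warps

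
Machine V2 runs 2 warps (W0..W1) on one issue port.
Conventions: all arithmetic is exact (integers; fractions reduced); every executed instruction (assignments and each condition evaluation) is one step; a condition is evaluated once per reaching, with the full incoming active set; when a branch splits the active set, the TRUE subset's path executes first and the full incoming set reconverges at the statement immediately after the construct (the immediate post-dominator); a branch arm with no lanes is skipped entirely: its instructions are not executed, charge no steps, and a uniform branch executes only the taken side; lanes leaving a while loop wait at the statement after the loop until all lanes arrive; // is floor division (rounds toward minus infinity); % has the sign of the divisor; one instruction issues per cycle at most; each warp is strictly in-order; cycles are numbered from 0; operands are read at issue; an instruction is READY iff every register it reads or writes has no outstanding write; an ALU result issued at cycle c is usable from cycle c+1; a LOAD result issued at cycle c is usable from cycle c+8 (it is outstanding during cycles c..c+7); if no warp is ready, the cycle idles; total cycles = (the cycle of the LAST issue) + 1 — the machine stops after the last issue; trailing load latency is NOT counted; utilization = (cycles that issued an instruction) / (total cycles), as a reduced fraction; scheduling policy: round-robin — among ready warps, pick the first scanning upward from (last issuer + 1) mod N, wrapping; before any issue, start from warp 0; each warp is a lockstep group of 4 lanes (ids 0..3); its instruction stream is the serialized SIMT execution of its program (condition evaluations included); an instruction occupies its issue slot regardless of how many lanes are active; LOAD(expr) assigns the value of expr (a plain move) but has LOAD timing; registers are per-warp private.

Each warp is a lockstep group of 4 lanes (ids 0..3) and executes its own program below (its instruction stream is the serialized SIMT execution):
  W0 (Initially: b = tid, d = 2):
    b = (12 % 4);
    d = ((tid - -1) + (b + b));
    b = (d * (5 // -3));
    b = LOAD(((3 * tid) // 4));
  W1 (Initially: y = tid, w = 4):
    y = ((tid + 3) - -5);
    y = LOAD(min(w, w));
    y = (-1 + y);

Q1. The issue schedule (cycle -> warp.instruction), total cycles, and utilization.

cycle 0: W0.I0
cycle 1: W1.I0
cycle 2: W0.I1
cycle 3: W1.I1
cycle 4: W0.I2
cycle 5: W0.I3
cycle 6: idle
cycle 7: idle
cycle 8: idle
cycle 9: idle
cycle 10: idle
cycle 11: W1.I2

Answer: 12 cycles, utilization 7/12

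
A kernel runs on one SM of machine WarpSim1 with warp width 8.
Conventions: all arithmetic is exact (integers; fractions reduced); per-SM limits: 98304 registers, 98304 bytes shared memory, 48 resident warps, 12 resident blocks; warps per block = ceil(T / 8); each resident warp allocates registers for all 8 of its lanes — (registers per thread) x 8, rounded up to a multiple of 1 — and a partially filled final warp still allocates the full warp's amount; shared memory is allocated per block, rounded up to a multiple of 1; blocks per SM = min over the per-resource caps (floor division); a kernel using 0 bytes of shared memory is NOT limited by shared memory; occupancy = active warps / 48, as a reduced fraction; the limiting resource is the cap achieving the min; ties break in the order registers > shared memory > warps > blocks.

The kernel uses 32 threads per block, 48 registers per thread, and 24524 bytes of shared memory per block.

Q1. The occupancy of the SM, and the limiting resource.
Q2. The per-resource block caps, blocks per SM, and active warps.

Answer: occupancy 1/3, limited by shared memory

registers: 64 blocks
shared memory: 4 blocks
warps: 12 blocks
blocks: 12 blocks

Answer: 4 blocks, 16 active warps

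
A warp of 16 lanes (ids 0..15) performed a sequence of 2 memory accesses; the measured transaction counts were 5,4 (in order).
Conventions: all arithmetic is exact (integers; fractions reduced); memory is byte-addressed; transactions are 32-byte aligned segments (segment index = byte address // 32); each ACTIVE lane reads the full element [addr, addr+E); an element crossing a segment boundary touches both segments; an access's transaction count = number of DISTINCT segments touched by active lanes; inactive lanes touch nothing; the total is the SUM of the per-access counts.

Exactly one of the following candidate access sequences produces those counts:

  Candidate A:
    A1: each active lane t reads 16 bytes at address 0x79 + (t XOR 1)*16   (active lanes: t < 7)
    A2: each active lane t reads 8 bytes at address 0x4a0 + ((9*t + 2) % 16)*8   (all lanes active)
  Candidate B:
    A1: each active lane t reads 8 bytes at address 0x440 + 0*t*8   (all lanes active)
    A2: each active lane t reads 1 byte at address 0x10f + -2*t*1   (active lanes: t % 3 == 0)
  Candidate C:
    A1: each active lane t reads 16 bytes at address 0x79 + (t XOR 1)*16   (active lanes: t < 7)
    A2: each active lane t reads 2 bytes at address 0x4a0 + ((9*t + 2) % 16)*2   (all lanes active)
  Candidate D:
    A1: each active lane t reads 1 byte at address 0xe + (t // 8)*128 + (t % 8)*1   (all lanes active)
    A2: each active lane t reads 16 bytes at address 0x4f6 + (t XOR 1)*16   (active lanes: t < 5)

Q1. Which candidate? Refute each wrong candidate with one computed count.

B: A1 gives 1 transaction, not 5
C: A2 gives 1 transaction, not 4
D: A1 gives 2 transactions, not 5
A: all counts match (5,4)

Answer: A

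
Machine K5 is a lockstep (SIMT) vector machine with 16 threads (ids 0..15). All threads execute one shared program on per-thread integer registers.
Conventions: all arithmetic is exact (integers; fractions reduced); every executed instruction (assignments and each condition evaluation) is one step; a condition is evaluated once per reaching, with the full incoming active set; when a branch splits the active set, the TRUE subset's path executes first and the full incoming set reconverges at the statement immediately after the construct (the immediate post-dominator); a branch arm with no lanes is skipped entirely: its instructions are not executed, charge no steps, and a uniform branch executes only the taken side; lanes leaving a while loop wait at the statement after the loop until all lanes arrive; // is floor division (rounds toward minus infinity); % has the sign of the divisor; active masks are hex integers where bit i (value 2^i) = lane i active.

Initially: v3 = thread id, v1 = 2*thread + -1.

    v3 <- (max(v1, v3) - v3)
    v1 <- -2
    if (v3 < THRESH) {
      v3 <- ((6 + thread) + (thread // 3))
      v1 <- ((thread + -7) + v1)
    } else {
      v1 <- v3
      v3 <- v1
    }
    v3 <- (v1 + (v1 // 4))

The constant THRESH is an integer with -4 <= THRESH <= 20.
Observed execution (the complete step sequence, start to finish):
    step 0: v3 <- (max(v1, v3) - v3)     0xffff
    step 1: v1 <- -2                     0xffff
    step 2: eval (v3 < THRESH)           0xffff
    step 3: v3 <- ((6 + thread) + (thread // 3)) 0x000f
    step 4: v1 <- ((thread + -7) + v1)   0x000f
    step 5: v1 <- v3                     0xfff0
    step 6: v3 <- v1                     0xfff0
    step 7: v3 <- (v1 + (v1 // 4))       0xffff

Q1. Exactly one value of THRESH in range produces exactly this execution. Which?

Answer: THRESH = 3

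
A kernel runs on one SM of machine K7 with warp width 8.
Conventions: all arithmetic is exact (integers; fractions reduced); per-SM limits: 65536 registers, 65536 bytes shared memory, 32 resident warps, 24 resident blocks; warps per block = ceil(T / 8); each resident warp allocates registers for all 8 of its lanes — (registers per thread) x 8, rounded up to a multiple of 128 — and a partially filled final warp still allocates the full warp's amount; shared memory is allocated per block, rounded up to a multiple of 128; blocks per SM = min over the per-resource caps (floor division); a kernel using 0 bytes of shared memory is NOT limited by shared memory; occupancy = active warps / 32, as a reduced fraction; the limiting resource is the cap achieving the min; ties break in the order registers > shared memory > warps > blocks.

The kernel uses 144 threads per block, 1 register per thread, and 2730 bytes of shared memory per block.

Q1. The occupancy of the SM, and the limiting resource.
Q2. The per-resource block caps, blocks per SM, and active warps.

Answer: occupancy 9/16, limited by warps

registers: 28 blocks
shared memory: 23 blocks
warps: 1 block
blocks: 24 blocks

Answer: 1 block, 18 active warps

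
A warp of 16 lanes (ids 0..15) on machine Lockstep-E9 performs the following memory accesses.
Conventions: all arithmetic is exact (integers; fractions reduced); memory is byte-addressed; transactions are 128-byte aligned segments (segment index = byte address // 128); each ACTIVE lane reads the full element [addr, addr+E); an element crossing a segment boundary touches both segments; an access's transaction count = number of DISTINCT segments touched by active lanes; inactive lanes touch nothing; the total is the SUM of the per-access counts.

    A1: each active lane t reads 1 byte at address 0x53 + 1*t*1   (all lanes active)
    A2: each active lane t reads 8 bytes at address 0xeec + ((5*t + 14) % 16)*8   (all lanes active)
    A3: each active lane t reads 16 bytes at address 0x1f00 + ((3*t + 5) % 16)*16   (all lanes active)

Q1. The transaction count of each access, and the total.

A1: 1 transaction
A2: 2 transactions
A3: 2 transactions

Answer: 1,2,2; total 5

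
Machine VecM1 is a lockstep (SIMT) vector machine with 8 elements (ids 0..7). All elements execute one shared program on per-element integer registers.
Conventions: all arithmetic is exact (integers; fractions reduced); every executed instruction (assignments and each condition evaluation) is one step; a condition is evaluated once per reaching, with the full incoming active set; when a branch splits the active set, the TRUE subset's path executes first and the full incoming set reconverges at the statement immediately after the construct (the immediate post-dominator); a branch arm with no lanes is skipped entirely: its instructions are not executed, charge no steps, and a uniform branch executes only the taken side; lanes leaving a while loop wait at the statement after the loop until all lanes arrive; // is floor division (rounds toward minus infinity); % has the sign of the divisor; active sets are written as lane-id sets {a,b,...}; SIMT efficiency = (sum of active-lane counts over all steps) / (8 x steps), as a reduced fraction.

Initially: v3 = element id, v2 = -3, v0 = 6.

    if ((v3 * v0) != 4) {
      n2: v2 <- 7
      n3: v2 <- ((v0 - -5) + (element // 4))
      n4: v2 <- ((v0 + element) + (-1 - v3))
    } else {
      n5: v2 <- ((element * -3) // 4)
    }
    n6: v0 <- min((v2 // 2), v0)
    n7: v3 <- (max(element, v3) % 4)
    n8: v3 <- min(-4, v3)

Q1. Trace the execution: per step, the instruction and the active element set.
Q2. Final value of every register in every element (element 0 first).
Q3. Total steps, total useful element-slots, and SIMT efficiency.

step 0: eval ((v3 * v0) != 4)        {0,1,2,3,4,5,6,7}
step 1: v2 <- 7                      {0,1,2,3,4,5,6,7}
step 2: v2 <- ((v0 - -5) + (element // 4)) {0,1,2,3,4,5,6,7}
step 3: v2 <- ((v0 + element) + (-1 - v3)) {0,1,2,3,4,5,6,7}
step 4: v0 <- min((v2 // 2), v0)     {0,1,2,3,4,5,6,7}
step 5: v3 <- (max(element, v3) % 4) {0,1,2,3,4,5,6,7}
step 6: v3 <- min(-4, v3)            {0,1,2,3,4,5,6,7}

Answer: 7 steps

v3: -4,-4,-4,-4,-4,-4,-4,-4
v2: 5,5,5,5,5,5,5,5
v0: 2,2,2,2,2,2,2,2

steps = 7; useful = 56; efficiency = 56/56 = 1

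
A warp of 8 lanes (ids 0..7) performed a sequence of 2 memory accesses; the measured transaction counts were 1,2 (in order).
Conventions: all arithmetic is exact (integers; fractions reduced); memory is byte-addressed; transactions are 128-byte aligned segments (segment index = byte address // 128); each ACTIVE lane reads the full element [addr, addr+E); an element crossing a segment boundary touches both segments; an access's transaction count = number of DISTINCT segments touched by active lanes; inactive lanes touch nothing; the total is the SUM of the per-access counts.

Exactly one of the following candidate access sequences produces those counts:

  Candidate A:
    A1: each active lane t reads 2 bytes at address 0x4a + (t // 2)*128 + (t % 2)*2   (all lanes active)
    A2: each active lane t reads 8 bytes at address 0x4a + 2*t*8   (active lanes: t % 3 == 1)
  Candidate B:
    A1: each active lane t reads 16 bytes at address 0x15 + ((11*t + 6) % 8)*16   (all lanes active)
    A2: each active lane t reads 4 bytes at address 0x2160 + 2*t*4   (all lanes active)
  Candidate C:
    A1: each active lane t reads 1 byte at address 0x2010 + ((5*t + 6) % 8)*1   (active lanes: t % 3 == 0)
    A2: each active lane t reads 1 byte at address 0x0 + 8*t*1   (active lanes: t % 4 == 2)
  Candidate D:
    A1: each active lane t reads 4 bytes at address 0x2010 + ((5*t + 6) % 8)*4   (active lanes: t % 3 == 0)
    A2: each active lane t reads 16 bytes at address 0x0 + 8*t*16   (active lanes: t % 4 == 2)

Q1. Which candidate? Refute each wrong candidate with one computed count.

A: A1 gives 4 transactions, not 1
B: A1 gives 2 transactions, not 1
C: A2 gives 1 transaction, not 2
D: all counts match (1,2)

Answer: D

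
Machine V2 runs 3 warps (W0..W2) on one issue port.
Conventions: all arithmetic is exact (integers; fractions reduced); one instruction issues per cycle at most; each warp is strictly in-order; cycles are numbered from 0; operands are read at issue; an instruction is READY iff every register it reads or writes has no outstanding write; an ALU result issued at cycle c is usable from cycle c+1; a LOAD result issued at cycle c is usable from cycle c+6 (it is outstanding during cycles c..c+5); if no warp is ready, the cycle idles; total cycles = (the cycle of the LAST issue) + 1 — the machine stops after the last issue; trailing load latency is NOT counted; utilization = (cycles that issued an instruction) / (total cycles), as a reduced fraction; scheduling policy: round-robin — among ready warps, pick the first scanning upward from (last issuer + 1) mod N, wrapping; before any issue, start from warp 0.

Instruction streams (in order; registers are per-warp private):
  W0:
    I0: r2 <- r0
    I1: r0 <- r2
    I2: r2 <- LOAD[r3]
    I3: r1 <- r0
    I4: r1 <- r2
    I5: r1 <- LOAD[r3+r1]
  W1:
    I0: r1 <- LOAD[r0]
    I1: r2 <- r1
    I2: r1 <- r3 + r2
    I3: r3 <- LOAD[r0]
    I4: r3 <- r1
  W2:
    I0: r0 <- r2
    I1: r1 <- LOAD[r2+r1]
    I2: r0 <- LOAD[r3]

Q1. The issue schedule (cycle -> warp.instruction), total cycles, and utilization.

cycle 0: W0.I0
cycle 1: W1.I0
cycle 2: W2.I0
cycle 3: W0.I1
cycle 4: W2.I1
cycle 5: W0.I2
cycle 6: W2.I2
cycle 7: W0.I3
cycle 8: W1.I1
cycle 9: W1.I2
cycle 10: W1.I3
cycle 11: W0.I4
cycle 12: W0.I5
cycle 13: idle
cycle 14: idle
cycle 15: idle
cycle 16: W1.I4

Answer: 17 cycles, utilization 14/17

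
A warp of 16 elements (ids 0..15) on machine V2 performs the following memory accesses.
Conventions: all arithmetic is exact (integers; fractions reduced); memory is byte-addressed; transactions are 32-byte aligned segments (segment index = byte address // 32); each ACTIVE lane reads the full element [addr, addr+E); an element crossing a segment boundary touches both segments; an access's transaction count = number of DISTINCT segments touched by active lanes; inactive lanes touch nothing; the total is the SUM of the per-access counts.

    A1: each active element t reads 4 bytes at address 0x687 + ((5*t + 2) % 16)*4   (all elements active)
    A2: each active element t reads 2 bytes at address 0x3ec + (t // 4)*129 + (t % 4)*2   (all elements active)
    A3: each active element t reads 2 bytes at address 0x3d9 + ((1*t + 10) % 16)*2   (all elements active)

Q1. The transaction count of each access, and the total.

A1: 3 transactions
A2: 4 transactions
A3: 2 transactions

Answer: 3,4,2; total 9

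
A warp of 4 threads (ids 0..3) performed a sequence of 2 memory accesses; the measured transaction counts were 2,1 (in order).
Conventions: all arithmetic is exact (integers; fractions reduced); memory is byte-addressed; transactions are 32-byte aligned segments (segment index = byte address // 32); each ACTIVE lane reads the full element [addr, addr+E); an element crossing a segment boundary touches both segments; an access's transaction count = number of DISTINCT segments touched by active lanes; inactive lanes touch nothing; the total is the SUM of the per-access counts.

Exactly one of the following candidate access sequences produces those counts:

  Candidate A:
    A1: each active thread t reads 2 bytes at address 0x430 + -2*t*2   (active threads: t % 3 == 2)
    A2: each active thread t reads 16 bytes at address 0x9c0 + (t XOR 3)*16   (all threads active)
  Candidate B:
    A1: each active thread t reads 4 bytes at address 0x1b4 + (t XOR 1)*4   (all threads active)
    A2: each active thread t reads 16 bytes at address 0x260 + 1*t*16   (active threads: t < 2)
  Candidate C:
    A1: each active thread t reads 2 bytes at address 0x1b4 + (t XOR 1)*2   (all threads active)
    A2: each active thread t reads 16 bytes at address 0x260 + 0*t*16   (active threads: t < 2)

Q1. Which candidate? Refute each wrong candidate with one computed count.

A: A1 gives 1 transaction, not 2
C: A1 gives 1 transaction, not 2
B: all counts match (2,1)

Answer: B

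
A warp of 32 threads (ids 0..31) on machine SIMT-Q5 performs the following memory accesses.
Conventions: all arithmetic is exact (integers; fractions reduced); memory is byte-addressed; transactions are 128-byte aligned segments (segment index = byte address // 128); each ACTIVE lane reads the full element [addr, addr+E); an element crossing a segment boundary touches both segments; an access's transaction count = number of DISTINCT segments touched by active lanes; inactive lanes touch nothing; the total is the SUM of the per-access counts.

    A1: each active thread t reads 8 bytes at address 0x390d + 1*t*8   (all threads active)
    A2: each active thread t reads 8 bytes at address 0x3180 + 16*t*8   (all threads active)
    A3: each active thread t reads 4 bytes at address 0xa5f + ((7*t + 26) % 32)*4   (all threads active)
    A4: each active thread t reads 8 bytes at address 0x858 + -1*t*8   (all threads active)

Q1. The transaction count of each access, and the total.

A1: 3 transactions
A2: 32 transactions
A3: 2 transactions
A4: 3 transactions

Answer: 3,32,2,3; total 40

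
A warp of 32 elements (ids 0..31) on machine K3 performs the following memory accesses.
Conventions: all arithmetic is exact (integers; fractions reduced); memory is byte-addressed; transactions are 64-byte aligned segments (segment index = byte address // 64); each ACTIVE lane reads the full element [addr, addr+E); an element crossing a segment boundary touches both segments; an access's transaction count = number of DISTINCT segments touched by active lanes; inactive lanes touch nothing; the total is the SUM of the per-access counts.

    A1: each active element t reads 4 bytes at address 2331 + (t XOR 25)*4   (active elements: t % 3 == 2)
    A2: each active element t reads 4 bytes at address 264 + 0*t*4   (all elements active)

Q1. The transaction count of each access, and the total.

A1: 3 transactions
A2: 1 transaction

Answer: 3,1; total 4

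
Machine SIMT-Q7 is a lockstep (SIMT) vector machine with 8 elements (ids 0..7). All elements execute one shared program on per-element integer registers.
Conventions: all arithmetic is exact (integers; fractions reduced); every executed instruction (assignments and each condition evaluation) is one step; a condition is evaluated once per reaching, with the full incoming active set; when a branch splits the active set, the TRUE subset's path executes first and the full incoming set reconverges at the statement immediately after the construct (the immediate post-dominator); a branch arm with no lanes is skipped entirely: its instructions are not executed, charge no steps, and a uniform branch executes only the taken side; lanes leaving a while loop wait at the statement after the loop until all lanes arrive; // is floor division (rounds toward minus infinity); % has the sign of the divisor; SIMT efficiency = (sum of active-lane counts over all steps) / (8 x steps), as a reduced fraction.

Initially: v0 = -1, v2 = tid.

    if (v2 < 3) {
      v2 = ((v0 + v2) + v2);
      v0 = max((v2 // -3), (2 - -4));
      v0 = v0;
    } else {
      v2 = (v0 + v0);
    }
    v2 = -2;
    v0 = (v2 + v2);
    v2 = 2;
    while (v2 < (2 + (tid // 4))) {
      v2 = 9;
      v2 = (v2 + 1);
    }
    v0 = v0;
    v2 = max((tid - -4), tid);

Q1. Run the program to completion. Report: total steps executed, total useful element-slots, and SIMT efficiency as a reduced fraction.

Answer: 14 steps, 82 useful, 41/56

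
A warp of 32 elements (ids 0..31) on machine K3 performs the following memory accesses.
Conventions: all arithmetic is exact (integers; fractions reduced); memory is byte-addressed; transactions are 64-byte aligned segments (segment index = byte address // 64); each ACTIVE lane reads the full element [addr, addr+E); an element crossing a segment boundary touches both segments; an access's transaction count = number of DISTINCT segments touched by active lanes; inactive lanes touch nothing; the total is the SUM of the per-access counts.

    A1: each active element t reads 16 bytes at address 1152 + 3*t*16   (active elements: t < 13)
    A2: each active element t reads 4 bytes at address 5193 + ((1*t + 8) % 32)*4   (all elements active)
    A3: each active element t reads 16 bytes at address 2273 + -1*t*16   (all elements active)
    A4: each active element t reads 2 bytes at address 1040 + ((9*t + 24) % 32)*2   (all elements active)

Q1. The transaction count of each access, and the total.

A1: 10 transactions
A2: 3 transactions
A3: 9 transactions
A4: 2 transactions

Answer: 10,3,9,2; total 24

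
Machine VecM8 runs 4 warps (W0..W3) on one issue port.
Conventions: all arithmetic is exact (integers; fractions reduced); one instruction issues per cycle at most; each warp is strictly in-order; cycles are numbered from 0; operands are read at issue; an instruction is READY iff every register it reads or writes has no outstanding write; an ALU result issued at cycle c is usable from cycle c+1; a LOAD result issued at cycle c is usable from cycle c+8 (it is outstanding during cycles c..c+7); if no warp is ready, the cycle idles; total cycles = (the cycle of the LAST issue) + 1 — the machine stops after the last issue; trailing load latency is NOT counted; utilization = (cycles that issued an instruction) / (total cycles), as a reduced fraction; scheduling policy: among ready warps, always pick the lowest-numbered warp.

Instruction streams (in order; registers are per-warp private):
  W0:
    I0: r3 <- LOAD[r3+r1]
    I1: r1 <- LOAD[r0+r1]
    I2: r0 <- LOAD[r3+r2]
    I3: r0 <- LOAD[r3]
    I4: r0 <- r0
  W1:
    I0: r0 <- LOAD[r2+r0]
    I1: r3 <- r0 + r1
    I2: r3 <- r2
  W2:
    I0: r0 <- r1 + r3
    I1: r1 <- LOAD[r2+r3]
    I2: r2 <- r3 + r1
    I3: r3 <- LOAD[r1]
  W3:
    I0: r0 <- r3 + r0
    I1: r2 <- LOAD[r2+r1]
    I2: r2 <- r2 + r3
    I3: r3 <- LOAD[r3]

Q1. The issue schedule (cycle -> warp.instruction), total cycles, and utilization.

cycle 0: W0.I0
cycle 1: W0.I1
cycle 2: W1.I0
cycle 3: W2.I0
cycle 4: W2.I1
cycle 5: W3.I0
cycle 6: W3.I1
cycle 7: idle
cycle 8: W0.I2
cycle 9: idle
cycle 10: W1.I1
cycle 11: W1.I2
cycle 12: W2.I2
cycle 13: W2.I3
cycle 14: W3.I2
cycle 15: W3.I3
cycle 16: W0.I3
cycle 17: idle
cycle 18: idle
cycle 19: idle
cycle 20: idle
cycle 21: idle
cycle 22: idle
cycle 23: idle
cycle 24: W0.I4

Answer: 25 cycles, utilization 16/25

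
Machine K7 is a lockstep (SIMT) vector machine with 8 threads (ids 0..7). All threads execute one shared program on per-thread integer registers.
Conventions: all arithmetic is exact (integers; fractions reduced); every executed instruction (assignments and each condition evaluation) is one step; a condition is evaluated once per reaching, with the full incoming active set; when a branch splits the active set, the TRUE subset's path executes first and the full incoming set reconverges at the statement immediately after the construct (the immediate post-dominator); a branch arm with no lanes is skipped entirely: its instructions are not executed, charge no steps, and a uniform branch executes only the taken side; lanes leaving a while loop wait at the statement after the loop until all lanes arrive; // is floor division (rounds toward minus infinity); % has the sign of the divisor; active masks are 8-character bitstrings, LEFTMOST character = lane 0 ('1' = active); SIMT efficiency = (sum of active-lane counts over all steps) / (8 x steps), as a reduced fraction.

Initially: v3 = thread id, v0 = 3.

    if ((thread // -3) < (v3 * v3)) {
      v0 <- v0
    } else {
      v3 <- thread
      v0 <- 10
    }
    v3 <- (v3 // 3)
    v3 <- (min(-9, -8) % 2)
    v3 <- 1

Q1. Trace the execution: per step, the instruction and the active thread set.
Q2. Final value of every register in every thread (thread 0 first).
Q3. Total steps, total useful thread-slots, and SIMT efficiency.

step 0: eval ((thread // -3) < (v3 * v3)) 11111111
step 1: v0 <- v0                     01111111
step 2: v3 <- thread                 10000000
step 3: v0 <- 10                     10000000
step 4: v3 <- (v3 // 3)              11111111
step 5: v3 <- (min(-9, -8) % 2)      11111111
step 6: v3 <- 1                      11111111

Answer: 7 steps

v3: 1,1,1,1,1,1,1,1
v0: 10,3,3,3,3,3,3,3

steps = 7; useful = 41; efficiency = 41/56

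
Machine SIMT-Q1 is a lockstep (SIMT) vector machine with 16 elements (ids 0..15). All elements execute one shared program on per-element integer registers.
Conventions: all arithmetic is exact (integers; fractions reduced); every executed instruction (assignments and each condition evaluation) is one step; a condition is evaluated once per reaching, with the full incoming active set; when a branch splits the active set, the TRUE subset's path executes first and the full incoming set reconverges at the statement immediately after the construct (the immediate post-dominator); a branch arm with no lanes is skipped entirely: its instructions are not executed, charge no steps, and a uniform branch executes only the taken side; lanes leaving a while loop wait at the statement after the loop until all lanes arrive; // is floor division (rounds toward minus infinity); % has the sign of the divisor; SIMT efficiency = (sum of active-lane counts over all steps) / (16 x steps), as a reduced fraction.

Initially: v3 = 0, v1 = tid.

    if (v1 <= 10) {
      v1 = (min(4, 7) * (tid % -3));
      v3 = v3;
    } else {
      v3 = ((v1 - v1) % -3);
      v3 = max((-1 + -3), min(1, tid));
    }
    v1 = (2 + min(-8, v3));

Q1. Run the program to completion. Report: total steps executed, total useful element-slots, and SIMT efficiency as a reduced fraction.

Answer: 6 steps, 64 useful, 2/3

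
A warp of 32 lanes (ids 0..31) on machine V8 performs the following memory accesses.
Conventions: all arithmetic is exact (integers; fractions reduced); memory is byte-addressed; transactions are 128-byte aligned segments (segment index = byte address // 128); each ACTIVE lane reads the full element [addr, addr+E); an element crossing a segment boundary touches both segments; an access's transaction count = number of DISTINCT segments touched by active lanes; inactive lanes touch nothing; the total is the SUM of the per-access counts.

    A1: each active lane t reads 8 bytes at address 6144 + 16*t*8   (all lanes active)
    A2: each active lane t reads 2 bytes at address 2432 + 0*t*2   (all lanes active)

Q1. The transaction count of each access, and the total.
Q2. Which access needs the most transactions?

A1: 32 transactions
A2: 1 transaction

Answer: 32,1; total 33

Answer: A1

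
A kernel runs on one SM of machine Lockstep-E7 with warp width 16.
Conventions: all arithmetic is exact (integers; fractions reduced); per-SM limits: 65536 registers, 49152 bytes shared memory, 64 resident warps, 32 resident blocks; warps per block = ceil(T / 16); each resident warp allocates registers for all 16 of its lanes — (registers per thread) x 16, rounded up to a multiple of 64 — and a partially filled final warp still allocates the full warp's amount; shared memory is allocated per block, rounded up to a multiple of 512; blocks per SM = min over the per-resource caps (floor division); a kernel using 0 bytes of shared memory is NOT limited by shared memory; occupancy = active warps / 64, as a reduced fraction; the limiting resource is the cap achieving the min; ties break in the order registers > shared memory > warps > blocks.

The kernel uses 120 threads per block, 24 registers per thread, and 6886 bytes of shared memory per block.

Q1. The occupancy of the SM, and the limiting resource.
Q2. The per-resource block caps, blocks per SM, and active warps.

Answer: occupancy 3/4, limited by shared memory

registers: 21 blocks
shared memory: 6 blocks
warps: 8 blocks
blocks: 32 blocks

Answer: 6 blocks, 48 active warps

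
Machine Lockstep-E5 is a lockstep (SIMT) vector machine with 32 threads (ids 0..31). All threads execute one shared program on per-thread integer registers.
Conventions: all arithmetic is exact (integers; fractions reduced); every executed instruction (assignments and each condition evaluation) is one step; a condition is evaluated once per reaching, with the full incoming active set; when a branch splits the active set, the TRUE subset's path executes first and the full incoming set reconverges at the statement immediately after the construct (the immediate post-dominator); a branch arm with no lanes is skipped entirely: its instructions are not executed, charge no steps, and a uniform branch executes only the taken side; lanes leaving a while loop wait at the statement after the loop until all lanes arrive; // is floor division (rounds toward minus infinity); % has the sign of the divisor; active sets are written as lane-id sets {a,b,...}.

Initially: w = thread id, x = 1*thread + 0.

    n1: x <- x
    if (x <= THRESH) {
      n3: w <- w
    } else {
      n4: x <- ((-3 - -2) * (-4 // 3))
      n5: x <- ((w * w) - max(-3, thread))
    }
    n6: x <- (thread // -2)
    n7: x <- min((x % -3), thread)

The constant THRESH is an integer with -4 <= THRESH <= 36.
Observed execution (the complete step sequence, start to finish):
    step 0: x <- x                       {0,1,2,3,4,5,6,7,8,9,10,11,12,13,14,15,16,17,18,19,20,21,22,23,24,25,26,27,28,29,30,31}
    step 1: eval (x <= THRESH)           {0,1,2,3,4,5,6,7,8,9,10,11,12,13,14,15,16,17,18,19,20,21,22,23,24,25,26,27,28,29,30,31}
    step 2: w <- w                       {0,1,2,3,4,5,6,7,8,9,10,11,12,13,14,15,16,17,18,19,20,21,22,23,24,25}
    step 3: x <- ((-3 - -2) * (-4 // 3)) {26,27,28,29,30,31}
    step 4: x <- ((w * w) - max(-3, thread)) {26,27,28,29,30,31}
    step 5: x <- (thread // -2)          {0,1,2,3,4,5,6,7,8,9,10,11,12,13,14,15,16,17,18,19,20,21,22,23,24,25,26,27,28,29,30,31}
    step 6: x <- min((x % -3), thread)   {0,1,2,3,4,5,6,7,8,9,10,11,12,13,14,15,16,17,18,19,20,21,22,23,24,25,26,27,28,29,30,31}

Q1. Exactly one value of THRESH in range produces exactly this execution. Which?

Answer: THRESH = 25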